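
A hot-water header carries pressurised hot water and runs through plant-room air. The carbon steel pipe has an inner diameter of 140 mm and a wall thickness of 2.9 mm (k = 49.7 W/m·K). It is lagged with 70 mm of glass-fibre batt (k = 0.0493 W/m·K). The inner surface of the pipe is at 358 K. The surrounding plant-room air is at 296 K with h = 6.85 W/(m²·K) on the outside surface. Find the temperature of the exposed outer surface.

T ≈ 300 K

Radial resistances (cylindrical: R_cond = ln(r_o/r_i)/(2πkL), R_conv = 1/(h·2πrL)):
R_carbon steel pipe wall = ln(72.9/70)/(2π×49.7×1) = 1.3×10^-4 K/W
R_glass-fibre batt = ln(142.9/72.9)/(2π×0.0493×1) = 2.173 K/W
R_outer film = 1/(h_o·2πr_oL) = 1/(6.85×2π×0.1429×1) = 0.1626 K/W
R_total = 2.336 K/W
Q = ΔT/R_total = 62/2.336
Q = 26.5 W/m
T_interface = T_inner − Q·ΣR(inner→interface) = 358 − 26.5×2.173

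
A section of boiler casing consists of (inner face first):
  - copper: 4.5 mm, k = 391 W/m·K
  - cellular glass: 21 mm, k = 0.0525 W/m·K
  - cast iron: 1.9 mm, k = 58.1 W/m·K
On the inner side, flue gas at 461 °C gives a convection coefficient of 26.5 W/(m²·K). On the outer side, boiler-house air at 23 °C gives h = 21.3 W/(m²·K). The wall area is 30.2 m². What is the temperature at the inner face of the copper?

T ≈ 427 °C

Thermal resistances in series:
R_inner film = 1/(h_i·A) = 1/(26.5×30.2) = 0.00125 K/W
R_copper = L/(kA) = 0.0045/(391×30.2) = 3.811×10^-7 K/W
R_cellular glass = L/(kA) = 0.021/(0.0525×30.2) = 0.01325 K/W
R_cast iron = L/(kA) = 0.0019/(58.1×30.2) = 1.083×10^-6 K/W
R_outer film = 1/(h_o·A) = 1/(21.3×30.2) = 0.001555 K/W
R_total = 0.01605 K/W;  Q = ΔT/R_total = 438/0.01605 = 27290 W
T_interface = T_inner − Q·ΣR(inner→interface) = 461 − 27300×0.00125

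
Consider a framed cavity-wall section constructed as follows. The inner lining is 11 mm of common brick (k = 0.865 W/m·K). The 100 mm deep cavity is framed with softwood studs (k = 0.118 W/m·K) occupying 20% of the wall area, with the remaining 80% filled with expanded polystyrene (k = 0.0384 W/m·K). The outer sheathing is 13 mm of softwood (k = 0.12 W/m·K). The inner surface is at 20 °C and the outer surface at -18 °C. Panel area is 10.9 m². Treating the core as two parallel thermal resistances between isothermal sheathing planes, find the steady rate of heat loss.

Q ≈ 211 W

Sheathing layers in series; stud and cavity paths in parallel between them.
R_inner = 0.011/(0.865×10.9) = 0.001167 K/W
R_stud  = 0.1/(0.118×0.2×10.9) = 0.3887 K/W
R_cav   = 0.1/(0.0384×0.8×10.9) = 0.2986 K/W
1/R_core = 1/R_stud + 1/R_cav → R_core = 0.1689 K/W
R_outer = 0.013/(0.12×10.9) = 0.009939 K/W
R_total = 0.18 K/W
Q = ΔT/R_total = 38/0.18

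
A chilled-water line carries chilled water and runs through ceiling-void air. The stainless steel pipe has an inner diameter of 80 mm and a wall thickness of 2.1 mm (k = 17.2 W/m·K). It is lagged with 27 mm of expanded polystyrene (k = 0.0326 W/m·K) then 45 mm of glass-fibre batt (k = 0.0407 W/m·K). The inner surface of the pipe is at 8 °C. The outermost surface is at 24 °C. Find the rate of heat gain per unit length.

q′ ≈ 3.65 W/m

Treating each annulus and film as a series resistance:
R_stainless steel pipe wall = ln(42.1/40)/(2π×17.2×1) = 4.735×10^-4 K/W
R_expanded polystyrene = ln(69.1/42.1)/(2π×0.0326×1) = 2.419 K/W
R_glass-fibre batt = ln(114.1/69.1)/(2π×0.0407×1) = 1.961 K/W
R_total = 4.381 K/W
Q = ΔT/R_total = 16/4.381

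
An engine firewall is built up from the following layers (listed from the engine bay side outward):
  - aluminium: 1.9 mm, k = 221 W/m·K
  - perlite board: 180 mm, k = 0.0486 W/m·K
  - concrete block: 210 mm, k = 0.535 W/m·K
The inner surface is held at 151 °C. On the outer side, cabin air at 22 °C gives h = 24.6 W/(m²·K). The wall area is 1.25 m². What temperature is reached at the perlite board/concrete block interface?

Model the wall as resistances in series:
R_aluminium = L/(kA) = 0.0019/(221×1.25) = 6.878×10^-6 K/W
R_perlite board = L/(kA) = 0.18/(0.0486×1.25) = 2.963 K/W
R_concrete block = L/(kA) = 0.21/(0.535×1.25) = 0.314 K/W
R_outer film = 1/(h_o·A) = 1/(24.6×1.25) = 0.03252 K/W
R_total = 3.31 K/W;  Q = ΔT/R_total = 129/3.31 = 38.98 W
T_interface = T_inner − Q·ΣR(inner→interface) = 151 − 39×2.963

T ≈ 35.5 °C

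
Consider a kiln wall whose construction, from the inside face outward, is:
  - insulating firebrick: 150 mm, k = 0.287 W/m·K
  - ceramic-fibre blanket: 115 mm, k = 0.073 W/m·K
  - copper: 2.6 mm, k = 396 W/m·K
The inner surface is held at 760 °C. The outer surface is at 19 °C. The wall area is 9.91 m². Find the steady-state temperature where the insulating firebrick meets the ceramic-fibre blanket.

T ≈ 575 °C

Treating each layer as a thermal resistance in series:
R_insulating firebrick = L/(kA) = 0.15/(0.287×9.91) = 0.05274 K/W
R_ceramic-fibre blanket = L/(kA) = 0.115/(0.073×9.91) = 0.159 K/W
R_copper = L/(kA) = 0.0026/(396×9.91) = 6.625×10^-7 K/W
R_total = 0.2117 K/W;  Q = ΔT/R_total = 741/0.2117 = 3500 W
T_interface = T_inner − Q·ΣR(inner→interface) = 760 − 3500×0.05274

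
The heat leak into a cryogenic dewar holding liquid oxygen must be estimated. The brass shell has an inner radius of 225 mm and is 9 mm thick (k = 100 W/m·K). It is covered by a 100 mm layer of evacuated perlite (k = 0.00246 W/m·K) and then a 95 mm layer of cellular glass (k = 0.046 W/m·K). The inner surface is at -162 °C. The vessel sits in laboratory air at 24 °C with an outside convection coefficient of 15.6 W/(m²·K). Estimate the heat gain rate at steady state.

Spherical conduction: R = (1/r_in − 1/r_out)/(4πk) per layer; series-sum.
R_brass shell = (1/0.225 − 1/0.234)/(4π×100) = 1.36×10^-4 K/W
R_evacuated perlite = (1/0.234 − 1/0.334)/(4π×0.00246) = 41.39 K/W
R_cellular glass = (1/0.334 − 1/0.429)/(4π×0.046) = 1.147 K/W
R_outer film = 1/(h·4πr_o²) = 1/(15.6×4π×0.429²) = 0.02772 K/W
R_total = 42.56 K/W
Q = ΔT/R_total = 186/42.56

Q ≈ 4.37 W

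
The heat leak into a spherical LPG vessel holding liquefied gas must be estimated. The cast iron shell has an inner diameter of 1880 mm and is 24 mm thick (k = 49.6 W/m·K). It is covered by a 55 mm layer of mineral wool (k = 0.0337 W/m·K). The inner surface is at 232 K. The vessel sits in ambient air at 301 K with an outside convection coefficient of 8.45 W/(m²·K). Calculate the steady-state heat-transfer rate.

Each spherical layer contributes R = (1/r_i − 1/r_o)/(4πk):
R_cast iron shell = (1/0.94 − 1/0.964)/(4π×49.6) = 4.249×10^-5 K/W
R_mineral wool = (1/0.964 − 1/1.019)/(4π×0.0337) = 0.1322 K/W
R_outer film = 1/(h·4πr_o²) = 1/(8.45×4π×1.019²) = 0.00907 K/W
R_total = 0.1413 K/W
Q = ΔT/R_total = 69/0.1413

Q ≈ 488 W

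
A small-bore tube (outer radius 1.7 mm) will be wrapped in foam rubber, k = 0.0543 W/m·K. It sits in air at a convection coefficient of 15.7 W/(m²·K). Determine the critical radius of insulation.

r_cr ≈ 3.46 mm

For a cylinder r_cr = k/h = 0.0543/15.7
r_cr = 3.46 mm; since the bare radius (1.7 mm) is below r_cr, adding a thin layer of insulation will *increase* heat loss.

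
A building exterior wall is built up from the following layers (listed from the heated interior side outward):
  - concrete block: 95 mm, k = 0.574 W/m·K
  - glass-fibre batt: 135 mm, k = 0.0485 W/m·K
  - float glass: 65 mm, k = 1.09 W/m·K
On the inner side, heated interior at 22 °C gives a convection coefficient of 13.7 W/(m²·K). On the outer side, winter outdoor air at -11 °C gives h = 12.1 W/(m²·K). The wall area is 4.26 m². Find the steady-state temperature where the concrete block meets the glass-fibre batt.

Model the wall as resistances in series:
R_inner film = 1/(h_i·A) = 1/(13.7×4.26) = 0.01713 K/W
R_concrete block = L/(kA) = 0.095/(0.574×4.26) = 0.03885 K/W
R_glass-fibre batt = L/(kA) = 0.135/(0.0485×4.26) = 0.6534 K/W
R_float glass = L/(kA) = 0.065/(1.09×4.26) = 0.014 K/W
R_outer film = 1/(h_o·A) = 1/(12.1×4.26) = 0.0194 K/W
R_total = 0.7428 K/W;  Q = ΔT/R_total = 33/0.7428 = 44.43 W
T_interface = T_inner − Q·ΣR(inner→interface) = 22 − 44.4×0.05599

T ≈ 19.5 °C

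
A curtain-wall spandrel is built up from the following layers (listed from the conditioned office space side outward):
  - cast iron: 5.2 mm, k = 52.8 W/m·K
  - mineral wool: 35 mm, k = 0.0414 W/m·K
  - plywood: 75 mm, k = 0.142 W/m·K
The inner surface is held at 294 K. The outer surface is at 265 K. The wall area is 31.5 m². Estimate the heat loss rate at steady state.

Q ≈ 665 W

Using the resistance-network approach (series):
R_cast iron = L/(kA) = 0.0052/(52.8×31.5) = 3.127×10^-6 K/W
R_mineral wool = L/(kA) = 0.035/(0.0414×31.5) = 0.02684 K/W
R_plywood = L/(kA) = 0.075/(0.142×31.5) = 0.01677 K/W
R_total = 0.04361 K/W
Q = ΔT / R_total = 29 / 0.04361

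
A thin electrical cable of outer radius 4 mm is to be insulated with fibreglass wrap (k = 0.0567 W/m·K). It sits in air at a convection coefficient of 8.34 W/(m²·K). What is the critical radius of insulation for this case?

For a cylinder r_cr = k/h = 0.0567/8.34
r_cr = 6.8 mm; since the bare radius (4 mm) is below r_cr, adding a thin layer of insulation will *increase* heat loss.

r_cr ≈ 6.8 mm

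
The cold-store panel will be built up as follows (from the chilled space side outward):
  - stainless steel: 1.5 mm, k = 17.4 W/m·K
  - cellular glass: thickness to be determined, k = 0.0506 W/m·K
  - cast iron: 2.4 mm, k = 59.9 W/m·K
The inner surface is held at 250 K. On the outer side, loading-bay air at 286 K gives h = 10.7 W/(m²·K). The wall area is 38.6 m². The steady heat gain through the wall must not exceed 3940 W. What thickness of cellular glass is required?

L ≈ 13.1 mm

Model the wall as resistances in series:
R_stainless steel = L/(kA) = 0.0015/(17.4×38.6) = 2.233×10^-6 K/W
R_cast iron = L/(kA) = 0.0024/(59.9×38.6) = 1.038×10^-6 K/W
R_outer film = 1/(h_o·A) = 1/(10.7×38.6) = 0.002421 K/W
Sum of the known resistances R_other = 0.002424 K/W
Required total resistance R_tot = ΔT/Q_allow = 36/3940 = 0.009137 K/W
R_cellular glass = R_tot − R_other = 0.006713 K/W
L = R·k·A = 0.006713×0.0506×38.6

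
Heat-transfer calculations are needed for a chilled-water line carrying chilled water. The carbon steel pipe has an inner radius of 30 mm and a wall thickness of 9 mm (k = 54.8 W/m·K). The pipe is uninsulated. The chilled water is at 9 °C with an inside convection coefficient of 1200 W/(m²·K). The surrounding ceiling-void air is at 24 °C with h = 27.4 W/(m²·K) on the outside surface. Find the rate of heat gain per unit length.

Per-layer cylindrical resistances, series-summed:
R_inner film = 1/(h_i·2πr₁L) = 1/(1200×2π×0.03×1) = 0.004421 K/W
R_carbon steel pipe wall = ln(39/30)/(2π×54.8×1) = 7.62×10^-4 K/W
R_outer film = 1/(h_o·2πr_oL) = 1/(27.4×2π×0.039×1) = 0.1489 K/W
R_total = 0.1541 K/W
Q = ΔT/R_total = 15/0.1541

q′ ≈ 97.3 W/m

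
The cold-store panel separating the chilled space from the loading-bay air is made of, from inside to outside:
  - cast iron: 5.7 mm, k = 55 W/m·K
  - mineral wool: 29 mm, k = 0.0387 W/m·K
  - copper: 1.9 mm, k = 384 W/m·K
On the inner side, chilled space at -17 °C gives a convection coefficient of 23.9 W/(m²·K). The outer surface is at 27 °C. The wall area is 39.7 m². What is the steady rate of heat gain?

Model the wall as resistances in series:
R_inner film = 1/(h_i·A) = 1/(23.9×39.7) = 0.001054 K/W
R_cast iron = L/(kA) = 0.0057/(55×39.7) = 2.61×10^-6 K/W
R_mineral wool = L/(kA) = 0.029/(0.0387×39.7) = 0.01888 K/W
R_copper = L/(kA) = 0.0019/(384×39.7) = 1.246×10^-7 K/W
R_total = 0.01993 K/W
Q = ΔT / R_total = 44 / 0.01993

Q ≈ 2210 W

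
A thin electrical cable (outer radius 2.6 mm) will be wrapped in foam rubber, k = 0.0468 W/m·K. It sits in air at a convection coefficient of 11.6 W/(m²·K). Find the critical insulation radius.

For a cylinder r_cr = k/h = 0.0468/11.6
r_cr = 4.03 mm; since the bare radius (2.6 mm) is below r_cr, adding a thin layer of insulation will *increase* heat loss.

r_cr ≈ 4.03 mm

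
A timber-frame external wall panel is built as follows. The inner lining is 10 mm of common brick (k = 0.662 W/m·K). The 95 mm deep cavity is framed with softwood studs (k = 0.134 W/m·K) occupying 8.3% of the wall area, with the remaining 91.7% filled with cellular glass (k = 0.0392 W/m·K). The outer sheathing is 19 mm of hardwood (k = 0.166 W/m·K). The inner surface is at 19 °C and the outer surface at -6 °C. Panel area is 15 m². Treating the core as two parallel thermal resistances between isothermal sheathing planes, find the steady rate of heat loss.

Q ≈ 175 W

Sheathing layers in series; stud and cavity paths in parallel between them.
R_inner = 0.01/(0.662×15) = 0.001007 K/W
R_stud  = 0.095/(0.134×0.083×15) = 0.5694 K/W
R_cav   = 0.095/(0.0392×0.917×15) = 0.1762 K/W
1/R_core = 1/R_stud + 1/R_cav → R_core = 0.1346 K/W
R_outer = 0.019/(0.166×15) = 0.007631 K/W
R_total = 0.1432 K/W
Q = ΔT/R_total = 25/0.1432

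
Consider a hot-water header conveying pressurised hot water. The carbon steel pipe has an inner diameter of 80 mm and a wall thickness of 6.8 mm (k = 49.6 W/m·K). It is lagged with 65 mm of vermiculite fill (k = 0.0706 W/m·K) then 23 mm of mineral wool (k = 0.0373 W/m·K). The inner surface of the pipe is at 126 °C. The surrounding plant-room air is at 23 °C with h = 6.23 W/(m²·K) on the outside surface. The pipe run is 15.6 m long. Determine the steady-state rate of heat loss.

Per-layer cylindrical resistances, series-summed:
R_carbon steel pipe wall = ln(46.8/40)/(2π×49.6×15.6) = 3.229×10^-5 K/W
R_vermiculite fill = ln(111.8/46.8)/(2π×0.0706×15.6) = 0.1258 K/W
R_mineral wool = ln(134.8/111.8)/(2π×0.0373×15.6) = 0.05117 K/W
R_outer film = 1/(h_o·2πr_oL) = 1/(6.23×2π×0.1348×15.6) = 0.01215 K/W
R_total = 0.1892 K/W
Q = ΔT/R_total = 103/0.1892

Q ≈ 544 W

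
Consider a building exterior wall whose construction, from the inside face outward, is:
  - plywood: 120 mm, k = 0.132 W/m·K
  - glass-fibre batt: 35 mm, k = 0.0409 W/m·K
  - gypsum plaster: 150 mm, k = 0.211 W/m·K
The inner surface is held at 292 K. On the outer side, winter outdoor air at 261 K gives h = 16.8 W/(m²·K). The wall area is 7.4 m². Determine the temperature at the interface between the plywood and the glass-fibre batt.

Treating each layer as a thermal resistance in series:
R_plywood = L/(kA) = 0.12/(0.132×7.4) = 0.1229 K/W
R_glass-fibre batt = L/(kA) = 0.035/(0.0409×7.4) = 0.1156 K/W
R_gypsum plaster = L/(kA) = 0.15/(0.211×7.4) = 0.09607 K/W
R_outer film = 1/(h_o·A) = 1/(16.8×7.4) = 0.008044 K/W
R_total = 0.3426 K/W;  Q = ΔT/R_total = 31/0.3426 = 90.48 W
T_interface = T_inner − Q·ΣR(inner→interface) = 292 − 90.5×0.1229

T ≈ 281 K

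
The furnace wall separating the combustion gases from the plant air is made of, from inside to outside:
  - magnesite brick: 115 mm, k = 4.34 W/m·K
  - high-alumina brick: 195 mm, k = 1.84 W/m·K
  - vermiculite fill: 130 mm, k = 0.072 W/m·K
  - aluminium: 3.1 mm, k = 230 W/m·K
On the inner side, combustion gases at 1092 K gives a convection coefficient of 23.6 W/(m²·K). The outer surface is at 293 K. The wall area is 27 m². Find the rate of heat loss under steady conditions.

Treating each layer as a thermal resistance in series:
R_inner film = 1/(h_i·A) = 1/(23.6×27) = 0.001569 K/W
R_magnesite brick = L/(kA) = 0.115/(4.34×27) = 9.814×10^-4 K/W
R_high-alumina brick = L/(kA) = 0.195/(1.84×27) = 0.003925 K/W
R_vermiculite fill = L/(kA) = 0.13/(0.072×27) = 0.06687 K/W
R_aluminium = L/(kA) = 0.0031/(230×27) = 4.992×10^-7 K/W
R_total = 0.07335 K/W
Q = ΔT / R_total = 799 / 0.07335

Q ≈ 10900 W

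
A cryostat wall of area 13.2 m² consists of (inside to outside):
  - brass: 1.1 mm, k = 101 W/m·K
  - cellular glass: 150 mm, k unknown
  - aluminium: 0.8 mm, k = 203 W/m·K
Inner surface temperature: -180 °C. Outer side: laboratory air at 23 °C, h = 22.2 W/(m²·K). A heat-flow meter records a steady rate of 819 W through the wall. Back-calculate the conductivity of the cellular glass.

Model the wall as resistances in series:
R_brass = L/(kA) = 0.0011/(101×13.2) = 8.251×10^-7 K/W
R_aluminium = L/(kA) = 0.0008/(203×13.2) = 2.986×10^-7 K/W
R_outer film = 1/(h_o·A) = 1/(22.2×13.2) = 0.003413 K/W
Sum of known resistances R_other = 0.003414 K/W
Total R = ΔT/Q = 203/819 = 0.2479 K/W
R_cellular glass = R_total − R_other = 0.2444 K/W
k = L/(R·A) = 0.15/(0.2444×13.2)

k ≈ 0.0465 W/(m·K)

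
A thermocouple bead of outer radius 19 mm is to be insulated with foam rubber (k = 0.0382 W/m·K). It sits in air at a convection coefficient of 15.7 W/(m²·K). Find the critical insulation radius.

r_cr ≈ 4.87 mm

For a sphere r_cr = 2k/h = 2×0.0382/15.7
r_cr = 4.87 mm; since the bare radius (19 mm) is above r_cr, any added insulation will reduce heat loss.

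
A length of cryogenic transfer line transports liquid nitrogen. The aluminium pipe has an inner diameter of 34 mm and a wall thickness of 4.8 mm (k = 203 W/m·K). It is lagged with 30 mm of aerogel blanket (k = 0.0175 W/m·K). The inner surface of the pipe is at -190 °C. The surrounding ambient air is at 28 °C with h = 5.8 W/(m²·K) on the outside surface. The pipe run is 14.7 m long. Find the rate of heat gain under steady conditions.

Q ≈ 381 W

Treating each annulus and film as a series resistance:
R_aluminium pipe wall = ln(21.8/17)/(2π×203×14.7) = 1.326×10^-5 K/W
R_aerogel blanket = ln(51.8/21.8)/(2π×0.0175×14.7) = 0.5355 K/W
R_outer film = 1/(h_o·2πr_oL) = 1/(5.8×2π×0.0518×14.7) = 0.03604 K/W
R_total = 0.5715 K/W
Q = ΔT/R_total = 218/0.5715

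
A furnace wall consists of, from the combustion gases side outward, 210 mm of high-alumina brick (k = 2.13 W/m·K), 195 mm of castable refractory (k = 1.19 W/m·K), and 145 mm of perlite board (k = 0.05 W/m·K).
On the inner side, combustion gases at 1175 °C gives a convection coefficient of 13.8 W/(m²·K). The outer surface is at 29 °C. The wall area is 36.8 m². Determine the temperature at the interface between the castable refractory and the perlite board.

Treating each layer as a thermal resistance in series:
R_inner film = 1/(h_i·A) = 1/(13.8×36.8) = 0.001969 K/W
R_high-alumina brick = L/(kA) = 0.21/(2.13×36.8) = 0.002679 K/W
R_castable refractory = L/(kA) = 0.195/(1.19×36.8) = 0.004453 K/W
R_perlite board = L/(kA) = 0.145/(0.05×36.8) = 0.0788 K/W
R_total = 0.08791 K/W;  Q = ΔT/R_total = 1146/0.08791 = 13040 W
T_interface = T_inner − Q·ΣR(inner→interface) = 1175 − 13000×0.009101

T ≈ 1060 °C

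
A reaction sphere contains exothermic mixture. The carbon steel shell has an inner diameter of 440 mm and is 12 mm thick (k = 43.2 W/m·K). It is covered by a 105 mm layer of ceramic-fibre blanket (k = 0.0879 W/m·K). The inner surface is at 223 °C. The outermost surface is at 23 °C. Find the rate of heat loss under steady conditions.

Each spherical layer contributes R = (1/r_i − 1/r_o)/(4πk):
R_carbon steel shell = (1/0.22 − 1/0.232)/(4π×43.2) = 4.331×10^-4 K/W
R_ceramic-fibre blanket = (1/0.232 − 1/0.337)/(4π×0.0879) = 1.216 K/W
R_total = 1.216 K/W
Q = ΔT/R_total = 200/1.216

Q ≈ 164 W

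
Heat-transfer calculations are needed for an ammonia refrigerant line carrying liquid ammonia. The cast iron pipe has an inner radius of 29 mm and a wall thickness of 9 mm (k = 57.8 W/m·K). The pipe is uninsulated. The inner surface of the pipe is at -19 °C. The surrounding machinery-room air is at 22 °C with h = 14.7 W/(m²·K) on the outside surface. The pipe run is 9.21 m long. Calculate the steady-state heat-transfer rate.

Q ≈ 1320 W

For a radial system each layer contributes R = ln(r_out/r_in)/(2πkL); films add R = 1/(hA).
R_cast iron pipe wall = ln(38/29)/(2π×57.8×9.21) = 8.081×10^-5 K/W
R_outer film = 1/(h_o·2πr_oL) = 1/(14.7×2π×0.038×9.21) = 0.03094 K/W
R_total = 0.03102 K/W
Q = ΔT/R_total = 41/0.03102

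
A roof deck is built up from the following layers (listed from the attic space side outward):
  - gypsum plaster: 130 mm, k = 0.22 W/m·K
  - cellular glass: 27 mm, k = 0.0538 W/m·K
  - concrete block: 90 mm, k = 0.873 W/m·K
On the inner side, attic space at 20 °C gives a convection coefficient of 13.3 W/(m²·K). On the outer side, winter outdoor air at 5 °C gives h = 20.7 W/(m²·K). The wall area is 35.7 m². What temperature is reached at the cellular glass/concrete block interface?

Treating each layer as a thermal resistance in series:
R_inner film = 1/(h_i·A) = 1/(13.3×35.7) = 0.002106 K/W
R_gypsum plaster = L/(kA) = 0.13/(0.22×35.7) = 0.01655 K/W
R_cellular glass = L/(kA) = 0.027/(0.0538×35.7) = 0.01406 K/W
R_concrete block = L/(kA) = 0.09/(0.873×35.7) = 0.002888 K/W
R_outer film = 1/(h_o·A) = 1/(20.7×35.7) = 0.001353 K/W
R_total = 0.03696 K/W;  Q = ΔT/R_total = 15/0.03696 = 405.9 W
T_interface = T_inner − Q·ΣR(inner→interface) = 20 − 406×0.03272

T ≈ 6.72 °C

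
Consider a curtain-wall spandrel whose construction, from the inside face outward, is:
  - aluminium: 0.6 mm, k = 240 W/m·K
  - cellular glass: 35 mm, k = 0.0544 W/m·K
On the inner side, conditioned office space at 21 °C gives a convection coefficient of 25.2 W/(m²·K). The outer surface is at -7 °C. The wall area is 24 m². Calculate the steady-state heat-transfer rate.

Treating each layer as a thermal resistance in series:
R_inner film = 1/(h_i·A) = 1/(25.2×24) = 0.001653 K/W
R_aluminium = L/(kA) = 0.0006/(240×24) = 1.042×10^-7 K/W
R_cellular glass = L/(kA) = 0.035/(0.0544×24) = 0.02681 K/W
R_total = 0.02846 K/W
Q = ΔT / R_total = 28 / 0.02846

Q ≈ 984 W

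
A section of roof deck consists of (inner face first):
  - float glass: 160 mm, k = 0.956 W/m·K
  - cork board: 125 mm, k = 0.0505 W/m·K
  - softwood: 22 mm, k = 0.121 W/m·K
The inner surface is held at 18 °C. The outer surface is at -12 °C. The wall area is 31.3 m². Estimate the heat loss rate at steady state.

Using the resistance-network approach (series):
R_float glass = L/(kA) = 0.16/(0.956×31.3) = 0.005347 K/W
R_cork board = L/(kA) = 0.125/(0.0505×31.3) = 0.07908 K/W
R_softwood = L/(kA) = 0.022/(0.121×31.3) = 0.005809 K/W
R_total = 0.09024 K/W
Q = ΔT / R_total = 30 / 0.09024

Q ≈ 332 W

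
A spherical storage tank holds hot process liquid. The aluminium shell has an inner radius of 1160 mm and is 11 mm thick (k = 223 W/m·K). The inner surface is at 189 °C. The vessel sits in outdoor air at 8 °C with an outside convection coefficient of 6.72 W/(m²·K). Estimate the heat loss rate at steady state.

Q ≈ 21000 W

Spherical conduction: R = (1/r_in − 1/r_out)/(4πk) per layer; series-sum.
R_aluminium shell = (1/1.16 − 1/1.171)/(4π×223) = 2.89×10^-6 K/W
R_outer film = 1/(h·4πr_o²) = 1/(6.72×4π×1.171²) = 0.008636 K/W
R_total = 0.008639 K/W
Q = ΔT/R_total = 181/0.008639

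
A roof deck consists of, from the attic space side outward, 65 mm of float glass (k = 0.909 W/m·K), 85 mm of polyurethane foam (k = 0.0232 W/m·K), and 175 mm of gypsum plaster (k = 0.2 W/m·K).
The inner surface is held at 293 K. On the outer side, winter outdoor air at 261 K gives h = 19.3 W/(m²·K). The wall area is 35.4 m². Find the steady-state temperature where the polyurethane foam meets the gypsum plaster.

T ≈ 267 K

Using the resistance-network approach (series):
R_float glass = L/(kA) = 0.065/(0.909×35.4) = 0.00202 K/W
R_polyurethane foam = L/(kA) = 0.085/(0.0232×35.4) = 0.1035 K/W
R_gypsum plaster = L/(kA) = 0.175/(0.2×35.4) = 0.02472 K/W
R_outer film = 1/(h_o·A) = 1/(19.3×35.4) = 0.001464 K/W
R_total = 0.1317 K/W;  Q = ΔT/R_total = 32/0.1317 = 243 W
T_interface = T_inner − Q·ΣR(inner→interface) = 293 − 243×0.1055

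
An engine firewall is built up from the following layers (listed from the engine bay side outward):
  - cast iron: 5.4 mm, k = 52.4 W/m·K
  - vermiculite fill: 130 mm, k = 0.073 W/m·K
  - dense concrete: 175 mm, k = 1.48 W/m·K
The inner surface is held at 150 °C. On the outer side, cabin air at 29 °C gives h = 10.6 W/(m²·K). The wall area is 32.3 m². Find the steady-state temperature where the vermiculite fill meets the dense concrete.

T ≈ 41.9 °C

Model the wall as resistances in series:
R_cast iron = L/(kA) = 0.0054/(52.4×32.3) = 3.191×10^-6 K/W
R_vermiculite fill = L/(kA) = 0.13/(0.073×32.3) = 0.05513 K/W
R_dense concrete = L/(kA) = 0.175/(1.48×32.3) = 0.003661 K/W
R_outer film = 1/(h_o·A) = 1/(10.6×32.3) = 0.002921 K/W
R_total = 0.06172 K/W;  Q = ΔT/R_total = 121/0.06172 = 1961 W
T_interface = T_inner − Q·ΣR(inner→interface) = 150 − 1960×0.05514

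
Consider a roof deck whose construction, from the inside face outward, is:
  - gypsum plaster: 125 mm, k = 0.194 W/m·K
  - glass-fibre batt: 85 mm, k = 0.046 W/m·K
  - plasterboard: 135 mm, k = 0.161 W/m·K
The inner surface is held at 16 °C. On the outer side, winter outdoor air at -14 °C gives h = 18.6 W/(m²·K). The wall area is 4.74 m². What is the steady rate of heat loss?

Thermal resistances in series:
R_gypsum plaster = L/(kA) = 0.125/(0.194×4.74) = 0.1359 K/W
R_glass-fibre batt = L/(kA) = 0.085/(0.046×4.74) = 0.3898 K/W
R_plasterboard = L/(kA) = 0.135/(0.161×4.74) = 0.1769 K/W
R_outer film = 1/(h_o·A) = 1/(18.6×4.74) = 0.01134 K/W
R_total = 0.714 K/W
Q = ΔT / R_total = 30 / 0.714

Q ≈ 42 W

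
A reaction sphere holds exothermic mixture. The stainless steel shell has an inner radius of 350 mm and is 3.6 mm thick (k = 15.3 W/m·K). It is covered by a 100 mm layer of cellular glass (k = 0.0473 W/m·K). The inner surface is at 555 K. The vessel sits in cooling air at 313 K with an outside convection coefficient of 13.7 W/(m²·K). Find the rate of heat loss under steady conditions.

Q ≈ 225 W

Each spherical layer contributes R = (1/r_i − 1/r_o)/(4πk):
R_stainless steel shell = (1/0.35 − 1/0.3536)/(4π×15.3) = 1.513×10^-4 K/W
R_cellular glass = (1/0.3536 − 1/0.4536)/(4π×0.0473) = 1.049 K/W
R_outer film = 1/(h·4πr_o²) = 1/(13.7×4π×0.4536²) = 0.02823 K/W
R_total = 1.077 K/W
Q = ΔT/R_total = 242/1.077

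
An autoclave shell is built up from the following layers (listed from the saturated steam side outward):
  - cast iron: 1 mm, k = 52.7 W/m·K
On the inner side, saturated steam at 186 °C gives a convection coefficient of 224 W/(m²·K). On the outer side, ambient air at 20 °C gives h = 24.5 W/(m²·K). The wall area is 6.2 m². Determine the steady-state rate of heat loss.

Series thermal resistances:
R_inner film = 1/(h_i·A) = 1/(224×6.2) = 7.2×10^-4 K/W
R_cast iron = L/(kA) = 0.001/(52.7×6.2) = 3.061×10^-6 K/W
R_outer film = 1/(h_o·A) = 1/(24.5×6.2) = 0.006583 K/W
R_total = 0.007306 K/W
Q = ΔT / R_total = 166 / 0.007306

Q ≈ 22700 W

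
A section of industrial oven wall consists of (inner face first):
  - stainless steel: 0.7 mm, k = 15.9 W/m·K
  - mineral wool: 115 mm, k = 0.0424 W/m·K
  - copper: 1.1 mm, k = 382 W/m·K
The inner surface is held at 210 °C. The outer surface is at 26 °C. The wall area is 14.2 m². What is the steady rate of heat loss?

Using the resistance-network approach (series):
R_stainless steel = L/(kA) = 0.0007/(15.9×14.2) = 3.1×10^-6 K/W
R_mineral wool = L/(kA) = 0.115/(0.0424×14.2) = 0.191 K/W
R_copper = L/(kA) = 0.0011/(382×14.2) = 2.028×10^-7 K/W
R_total = 0.191 K/W
Q = ΔT / R_total = 184 / 0.191

Q ≈ 963 W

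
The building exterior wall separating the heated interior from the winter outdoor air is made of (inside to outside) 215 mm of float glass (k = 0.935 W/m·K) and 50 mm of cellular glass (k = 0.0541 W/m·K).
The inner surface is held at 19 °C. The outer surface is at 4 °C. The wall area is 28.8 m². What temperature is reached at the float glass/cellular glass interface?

Using the resistance-network approach (series):
R_float glass = L/(kA) = 0.215/(0.935×28.8) = 0.007984 K/W
R_cellular glass = L/(kA) = 0.05/(0.0541×28.8) = 0.03209 K/W
R_total = 0.04008 K/W;  Q = ΔT/R_total = 15/0.04008 = 374.3 W
T_interface = T_inner − Q·ΣR(inner→interface) = 19 − 374×0.007984

T ≈ 16 °C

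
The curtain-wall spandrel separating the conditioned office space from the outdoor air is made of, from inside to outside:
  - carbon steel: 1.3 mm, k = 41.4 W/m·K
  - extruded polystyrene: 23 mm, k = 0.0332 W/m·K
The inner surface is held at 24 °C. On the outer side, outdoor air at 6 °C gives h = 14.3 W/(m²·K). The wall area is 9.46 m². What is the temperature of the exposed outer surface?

T ≈ 7.65 °C

Series thermal resistances:
R_carbon steel = L/(kA) = 0.0013/(41.4×9.46) = 3.319×10^-6 K/W
R_extruded polystyrene = L/(kA) = 0.023/(0.0332×9.46) = 0.07323 K/W
R_outer film = 1/(h_o·A) = 1/(14.3×9.46) = 0.007392 K/W
R_total = 0.08063 K/W;  Q = ΔT/R_total = 18/0.08063 = 223.2 W
T_interface = T_inner − Q·ΣR(inner→interface) = 24 − 223×0.07323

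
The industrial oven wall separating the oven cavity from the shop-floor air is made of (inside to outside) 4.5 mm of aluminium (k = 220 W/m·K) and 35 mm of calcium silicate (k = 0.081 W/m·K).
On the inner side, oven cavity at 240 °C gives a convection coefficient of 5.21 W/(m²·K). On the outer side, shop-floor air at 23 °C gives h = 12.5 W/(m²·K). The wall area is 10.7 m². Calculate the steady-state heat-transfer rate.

Q ≈ 3300 W

Using the resistance-network approach (series):
R_inner film = 1/(h_i·A) = 1/(5.21×10.7) = 0.01794 K/W
R_aluminium = L/(kA) = 0.0045/(220×10.7) = 1.912×10^-6 K/W
R_calcium silicate = L/(kA) = 0.035/(0.081×10.7) = 0.04038 K/W
R_outer film = 1/(h_o·A) = 1/(12.5×10.7) = 0.007477 K/W
R_total = 0.0658 K/W
Q = ΔT / R_total = 217 / 0.0658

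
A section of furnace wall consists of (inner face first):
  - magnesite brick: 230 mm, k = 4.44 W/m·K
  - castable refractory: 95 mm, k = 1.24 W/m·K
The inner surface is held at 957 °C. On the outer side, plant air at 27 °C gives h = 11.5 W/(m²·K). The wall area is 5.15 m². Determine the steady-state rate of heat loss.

Using the resistance-network approach (series):
R_magnesite brick = L/(kA) = 0.23/(4.44×5.15) = 0.01006 K/W
R_castable refractory = L/(kA) = 0.095/(1.24×5.15) = 0.01488 K/W
R_outer film = 1/(h_o·A) = 1/(11.5×5.15) = 0.01688 K/W
R_total = 0.04182 K/W
Q = ΔT / R_total = 930 / 0.04182

Q ≈ 22200 W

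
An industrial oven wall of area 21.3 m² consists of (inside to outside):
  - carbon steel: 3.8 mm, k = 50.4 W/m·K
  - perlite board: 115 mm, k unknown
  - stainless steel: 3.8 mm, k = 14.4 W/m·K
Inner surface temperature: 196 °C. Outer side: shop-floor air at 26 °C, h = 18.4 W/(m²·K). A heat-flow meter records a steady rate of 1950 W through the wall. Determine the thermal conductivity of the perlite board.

Model the wall as resistances in series:
R_carbon steel = L/(kA) = 0.0038/(50.4×21.3) = 3.54×10^-6 K/W
R_stainless steel = L/(kA) = 0.0038/(14.4×21.3) = 1.239×10^-5 K/W
R_outer film = 1/(h_o·A) = 1/(18.4×21.3) = 0.002552 K/W
Sum of known resistances R_other = 0.002567 K/W
Total R = ΔT/Q = 170/1950 = 0.08718 K/W
R_perlite board = R_total − R_other = 0.08461 K/W
k = L/(R·A) = 0.115/(0.08461×21.3)

k ≈ 0.0638 W/(m·K)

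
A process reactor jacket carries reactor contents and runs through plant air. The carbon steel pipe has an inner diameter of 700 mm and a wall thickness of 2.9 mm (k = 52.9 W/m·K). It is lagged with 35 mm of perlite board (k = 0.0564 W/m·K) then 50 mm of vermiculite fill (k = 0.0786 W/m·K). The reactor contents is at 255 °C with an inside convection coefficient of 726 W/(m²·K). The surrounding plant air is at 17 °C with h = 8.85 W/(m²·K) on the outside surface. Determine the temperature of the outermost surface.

Treating each annulus and film as a series resistance:
R_inner film = 1/(h_i·2πr₁L) = 1/(726×2π×0.35×1) = 6.263×10^-4 K/W
R_carbon steel pipe wall = ln(352.9/350)/(2π×52.9×1) = 2.483×10^-5 K/W
R_perlite board = ln(387.9/352.9)/(2π×0.0564×1) = 0.2668 K/W
R_vermiculite fill = ln(437.9/387.9)/(2π×0.0786×1) = 0.2455 K/W
R_outer film = 1/(h_o·2πr_oL) = 1/(8.85×2π×0.4379×1) = 0.04107 K/W
R_total = 0.5541 K/W
Q = ΔT/R_total = 238/0.5541
Q = 430 W/m
T_interface = T_inner − Q·ΣR(inner→interface) = 255 − 430×0.513

T ≈ 34.6 °C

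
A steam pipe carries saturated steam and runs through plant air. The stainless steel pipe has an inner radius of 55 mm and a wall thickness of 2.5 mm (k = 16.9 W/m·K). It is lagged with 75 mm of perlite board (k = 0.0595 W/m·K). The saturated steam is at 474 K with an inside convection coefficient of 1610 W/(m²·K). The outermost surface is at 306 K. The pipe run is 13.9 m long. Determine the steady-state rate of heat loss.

Cylindrical conduction, so R = ln(r₂/r₁)/(2πkL) per layer, in series:
R_inner film = 1/(h_i·2πr₁L) = 1/(1610×2π×0.055×13.9) = 1.293×10^-4 K/W
R_stainless steel pipe wall = ln(57.5/55)/(2π×16.9×13.9) = 3.012×10^-5 K/W
R_perlite board = ln(132.5/57.5)/(2π×0.0595×13.9) = 0.1606 K/W
R_total = 0.1608 K/W
Q = ΔT/R_total = 168/0.1608

Q ≈ 1040 W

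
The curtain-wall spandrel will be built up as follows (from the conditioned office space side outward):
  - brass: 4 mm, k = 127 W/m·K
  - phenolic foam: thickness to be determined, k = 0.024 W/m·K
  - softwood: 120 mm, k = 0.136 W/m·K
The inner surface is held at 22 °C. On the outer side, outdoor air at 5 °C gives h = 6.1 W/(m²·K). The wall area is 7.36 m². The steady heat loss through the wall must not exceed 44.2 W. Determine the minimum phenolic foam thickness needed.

L ≈ 42.8 mm

Model the wall as resistances in series:
R_brass = L/(kA) = 0.004/(127×7.36) = 4.279×10^-6 K/W
R_softwood = L/(kA) = 0.12/(0.136×7.36) = 0.1199 K/W
R_outer film = 1/(h_o·A) = 1/(6.1×7.36) = 0.02227 K/W
Sum of the known resistances R_other = 0.1422 K/W
Required total resistance R_tot = ΔT/Q_allow = 17/44.2 = 0.3846 K/W
R_phenolic foam = R_tot − R_other = 0.2425 K/W
L = R·k·A = 0.2425×0.024×7.36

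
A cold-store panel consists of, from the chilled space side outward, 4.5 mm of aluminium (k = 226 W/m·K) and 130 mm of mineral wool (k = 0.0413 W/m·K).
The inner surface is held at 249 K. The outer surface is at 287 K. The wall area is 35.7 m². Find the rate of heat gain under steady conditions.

Model the wall as resistances in series:
R_aluminium = L/(kA) = 0.0045/(226×35.7) = 5.577×10^-7 K/W
R_mineral wool = L/(kA) = 0.13/(0.0413×35.7) = 0.08817 K/W
R_total = 0.08817 K/W
Q = ΔT / R_total = 38 / 0.08817

Q ≈ 431 W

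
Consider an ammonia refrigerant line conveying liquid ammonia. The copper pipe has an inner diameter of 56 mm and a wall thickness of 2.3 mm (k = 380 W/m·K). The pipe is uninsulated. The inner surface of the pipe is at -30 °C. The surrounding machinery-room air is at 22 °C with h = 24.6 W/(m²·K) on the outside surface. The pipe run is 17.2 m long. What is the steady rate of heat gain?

For a radial system each layer contributes R = ln(r_out/r_in)/(2πkL); films add R = 1/(hA).
R_copper pipe wall = ln(30.3/28)/(2π×380×17.2) = 1.922×10^-6 K/W
R_outer film = 1/(h_o·2πr_oL) = 1/(24.6×2π×0.0303×17.2) = 0.01241 K/W
R_total = 0.01242 K/W
Q = ΔT/R_total = 52/0.01242

Q ≈ 4190 W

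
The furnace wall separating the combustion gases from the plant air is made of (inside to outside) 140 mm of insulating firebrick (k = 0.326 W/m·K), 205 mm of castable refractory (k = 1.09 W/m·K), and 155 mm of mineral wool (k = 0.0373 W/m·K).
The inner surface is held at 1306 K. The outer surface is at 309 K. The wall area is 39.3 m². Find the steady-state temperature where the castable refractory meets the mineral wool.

T ≈ 1180 K

Using the resistance-network approach (series):
R_insulating firebrick = L/(kA) = 0.14/(0.326×39.3) = 0.01093 K/W
R_castable refractory = L/(kA) = 0.205/(1.09×39.3) = 0.004786 K/W
R_mineral wool = L/(kA) = 0.155/(0.0373×39.3) = 0.1057 K/W
R_total = 0.1215 K/W;  Q = ΔT/R_total = 997/0.1215 = 8209 W
T_interface = T_inner − Q·ΣR(inner→interface) = 1306 − 8210×0.01571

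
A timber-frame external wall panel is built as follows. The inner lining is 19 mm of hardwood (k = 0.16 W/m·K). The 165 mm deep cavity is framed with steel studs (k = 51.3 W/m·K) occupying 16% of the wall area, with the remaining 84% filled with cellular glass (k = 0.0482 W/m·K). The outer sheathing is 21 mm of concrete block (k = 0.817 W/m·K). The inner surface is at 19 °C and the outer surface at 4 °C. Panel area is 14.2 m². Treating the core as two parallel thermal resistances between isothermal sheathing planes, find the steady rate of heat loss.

Q ≈ 1300 W

Sheathing layers in series; stud and cavity paths in parallel between them.
R_inner = 0.019/(0.16×14.2) = 0.008363 K/W
R_stud  = 0.165/(51.3×0.16×14.2) = 0.001416 K/W
R_cav   = 0.165/(0.0482×0.84×14.2) = 0.287 K/W
1/R_core = 1/R_stud + 1/R_cav → R_core = 0.001409 K/W
R_outer = 0.021/(0.817×14.2) = 0.00181 K/W
R_total = 0.01158 K/W
Q = ΔT/R_total = 15/0.01158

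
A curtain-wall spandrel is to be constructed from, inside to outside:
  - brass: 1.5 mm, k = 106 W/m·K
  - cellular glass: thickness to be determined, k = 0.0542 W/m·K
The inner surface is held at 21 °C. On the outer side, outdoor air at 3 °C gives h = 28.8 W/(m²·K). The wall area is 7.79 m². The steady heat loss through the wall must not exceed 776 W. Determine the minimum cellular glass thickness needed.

L ≈ 7.91 mm

Series thermal resistances:
R_brass = L/(kA) = 0.0015/(106×7.79) = 1.817×10^-6 K/W
R_outer film = 1/(h_o·A) = 1/(28.8×7.79) = 0.004457 K/W
Sum of the known resistances R_other = 0.004459 K/W
Required total resistance R_tot = ΔT/Q_allow = 18/776 = 0.0232 K/W
R_cellular glass = R_tot − R_other = 0.01874 K/W
L = R·k·A = 0.01874×0.0542×7.79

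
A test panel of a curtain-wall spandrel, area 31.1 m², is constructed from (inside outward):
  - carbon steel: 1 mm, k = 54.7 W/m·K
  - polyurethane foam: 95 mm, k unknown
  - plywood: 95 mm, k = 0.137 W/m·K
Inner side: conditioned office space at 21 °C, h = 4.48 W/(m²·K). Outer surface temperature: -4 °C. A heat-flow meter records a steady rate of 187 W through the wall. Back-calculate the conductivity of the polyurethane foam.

k ≈ 0.0293 W/(m·K)

Treating each layer as a thermal resistance in series:
R_inner film = 1/(h_i·A) = 1/(4.48×31.1) = 0.007177 K/W
R_carbon steel = L/(kA) = 0.001/(54.7×31.1) = 5.878×10^-7 K/W
R_plywood = L/(kA) = 0.095/(0.137×31.1) = 0.0223 K/W
Sum of known resistances R_other = 0.02947 K/W
Total R = ΔT/Q = 25/187 = 0.1337 K/W
R_polyurethane foam = R_total − R_other = 0.1042 K/W
k = L/(R·A) = 0.095/(0.1042×31.1)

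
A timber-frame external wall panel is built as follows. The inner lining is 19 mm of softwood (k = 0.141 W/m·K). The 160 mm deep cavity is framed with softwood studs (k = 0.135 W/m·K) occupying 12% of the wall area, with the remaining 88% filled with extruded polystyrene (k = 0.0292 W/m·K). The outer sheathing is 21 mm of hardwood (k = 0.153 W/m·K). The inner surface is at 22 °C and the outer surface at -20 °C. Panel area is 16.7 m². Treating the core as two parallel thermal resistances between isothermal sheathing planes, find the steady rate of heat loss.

Q ≈ 171 W

Sheathing layers in series; stud and cavity paths in parallel between them.
R_inner = 0.019/(0.141×16.7) = 0.008069 K/W
R_stud  = 0.16/(0.135×0.12×16.7) = 0.5914 K/W
R_cav   = 0.16/(0.0292×0.88×16.7) = 0.3729 K/W
1/R_core = 1/R_stud + 1/R_cav → R_core = 0.2287 K/W
R_outer = 0.021/(0.153×16.7) = 0.008219 K/W
R_total = 0.245 K/W
Q = ΔT/R_total = 42/0.245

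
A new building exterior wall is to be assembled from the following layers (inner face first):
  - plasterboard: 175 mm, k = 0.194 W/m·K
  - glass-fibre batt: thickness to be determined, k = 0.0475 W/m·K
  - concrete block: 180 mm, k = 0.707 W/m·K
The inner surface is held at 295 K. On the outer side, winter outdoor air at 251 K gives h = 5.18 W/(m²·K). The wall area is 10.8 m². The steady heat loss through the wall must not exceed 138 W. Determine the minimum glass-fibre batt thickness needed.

L ≈ 99.5 mm

Model the wall as resistances in series:
R_plasterboard = L/(kA) = 0.175/(0.194×10.8) = 0.08352 K/W
R_concrete block = L/(kA) = 0.18/(0.707×10.8) = 0.02357 K/W
R_outer film = 1/(h_o·A) = 1/(5.18×10.8) = 0.01788 K/W
Sum of the known resistances R_other = 0.125 K/W
Required total resistance R_tot = ΔT/Q_allow = 44/138 = 0.3188 K/W
R_glass-fibre batt = R_tot − R_other = 0.1939 K/W
L = R·k·A = 0.1939×0.0475×10.8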